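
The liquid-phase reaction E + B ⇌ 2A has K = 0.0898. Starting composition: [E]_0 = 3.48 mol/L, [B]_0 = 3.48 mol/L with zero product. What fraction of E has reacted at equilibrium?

Let X = conversion of E; extent ξ = 3.48·X mol/L.
Concentrations: [E] = 3.48 − 3.48X; [B] = 3.48 − 3.48X; [A] = 6.96X.
K = [A]^2 / ([E] [B]).
This equals 0.0898 at X = 0.130 (the root in 0 < X < 1).

X = 0.130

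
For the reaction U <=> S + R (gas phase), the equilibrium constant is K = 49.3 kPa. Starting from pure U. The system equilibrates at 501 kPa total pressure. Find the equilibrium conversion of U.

Let X = conversion of U (basis 1 mol U); extent of reaction ξ = X.
Species balance: n_U = 1 − X; n_S = X; n_R = X.
Total moles n_T = 1 + X.
Mole fractions y_i = n_i/n_T; K = p_S p_R / (p_U) with p_i = y_i·P.
Substituting and setting equal to 49.3 kPa gives a polynomial in X; the root in (0,1) is X = 0.299.

X = 0.299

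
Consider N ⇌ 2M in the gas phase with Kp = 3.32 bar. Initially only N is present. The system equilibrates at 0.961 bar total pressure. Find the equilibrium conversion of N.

Take 1 mol N as basis and let X be its fractional conversion, so ξ = X.
Species balance: n_N = 1 − X; n_M = 2X.
Summing: n_T = 1 + X.
With p_i = (n_i/n_T)P, Kp = p_M^2 / (p_N).
Setting this equal to 3.32 bar and taking the physical root (0 < X < 1) gives X = 0.681.

X = 0.681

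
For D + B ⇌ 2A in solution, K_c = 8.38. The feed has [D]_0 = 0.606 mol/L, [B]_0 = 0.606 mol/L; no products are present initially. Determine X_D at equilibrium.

X = 0.591

Let X = conversion of D; extent ξ = 0.606·X mol/L.
Concentrations: [D] = 0.606 − 0.606X; [B] = 0.606 − 0.606X; [A] = 1.21X.
K_c = [A]^2 / ([D] [B]).
This equals 8.38 at X = 0.591 (the root in 0 < X < 1).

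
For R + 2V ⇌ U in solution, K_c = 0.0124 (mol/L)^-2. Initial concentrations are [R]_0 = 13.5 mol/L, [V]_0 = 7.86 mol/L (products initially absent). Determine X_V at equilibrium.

X = 0.518

Let X = conversion of V; extent ξ = 7.86X/2 mol/L.
Concentrations: [R] = 13.5 − 3.93X; [V] = 7.86 − 7.86X; [U] = 3.93X.
K_c = [U] / ([R] [V]^2).
Setting equal to 0.0124 and solving for X on (0,1) gives X = 0.518.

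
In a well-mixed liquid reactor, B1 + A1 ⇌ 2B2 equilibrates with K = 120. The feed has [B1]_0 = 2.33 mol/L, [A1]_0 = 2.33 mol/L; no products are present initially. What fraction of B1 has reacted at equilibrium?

Let X = conversion of B1; extent ξ = 2.33·X mol/L.
Concentrations: [B1] = 2.33 − 2.33X; [A1] = 2.33 − 2.33X; [B2] = 4.66X.
K = [B2]^2 / ([B1] [A1]).
Solving K = 120 for X ∈ (0,1): X = 0.846.

X = 0.846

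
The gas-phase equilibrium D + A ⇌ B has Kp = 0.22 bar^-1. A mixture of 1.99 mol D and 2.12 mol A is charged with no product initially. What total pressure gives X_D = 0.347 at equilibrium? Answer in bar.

Take 1.99 mol D as basis and let X be its fractional conversion, so ξ = 1.99X.
At extent ξ: n_D = 1.99 − 1.99X; n_A = 2.12 − 1.99X; n_B = 1.99X.
n_T = Σnᵢ = 4.11 − 1.99X.
Kp = p_B / (p_D p_A) with p_i = (n_i/n_T)·P.
At X = 0.347: the mole-fraction product g(X) = Π y_i^ν_i = 1.271. Since Kp = g(X)·P^{-1}, P = (g/Kp)^(1/1) = (1.271/0.22)^(1/1) = 5.78 bar.

P = 5.78 bar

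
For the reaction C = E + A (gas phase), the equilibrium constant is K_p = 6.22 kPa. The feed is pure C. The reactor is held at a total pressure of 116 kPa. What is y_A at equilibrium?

y_A = 0.184

Basis: 1 mol C initially; let X = conversion of C. Extent ξ = X.
Moles: n_C = 1 − X; n_E = X; n_A = X.
Summing: n_T = 1 + X.
Mole fractions y_i = n_i/n_T; K_p = p_E p_A / (p_C) with p_i = y_i·P.
Setting this equal to 6.22 kPa and taking the physical root (0 < X < 1) gives X = 0.226.
Then n_A = 0.226, n_T = 1.23, so y_A = 0.184.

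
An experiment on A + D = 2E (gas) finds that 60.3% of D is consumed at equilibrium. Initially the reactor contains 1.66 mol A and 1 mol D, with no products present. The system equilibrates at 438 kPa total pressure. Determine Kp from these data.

Kp = 3.47

Let X = conversion of D (basis 1 mol D); extent of reaction ξ = X.
Mole table: n_A = 1.66 − X; n_D = 1 − X; n_E = 2X.
n_T stays at 2.66 (no change in mole number).
At X = 0.603: n_A = 1.06, n_D = 0.397, n_E = 1.21, n_T = 2.66.
p_i = (n_i/n_T)·P. Kp = p_E^2 / (p_A p_D) = 3.47.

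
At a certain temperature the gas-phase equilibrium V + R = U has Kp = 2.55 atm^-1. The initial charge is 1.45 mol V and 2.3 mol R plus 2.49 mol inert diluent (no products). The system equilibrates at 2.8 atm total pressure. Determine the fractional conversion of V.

Let X = conversion of V (basis 1.45 mol V); extent of reaction ξ = 1.45X.
Mole table: n_V = 1.45 − 1.45X; n_R = 2.3 − 1.45X; n_U = 1.45X; n_I = 2.49 (inert).
n_T = Σnᵢ = 6.24 − 1.45X.
y_i = n_i/n_T, p_i = y_i·P. Kp = p_U / (p_V p_R).
Setting this equal to 2.55 atm^-1 and taking the physical root (0 < X < 1) gives X = 0.647.

X = 0.647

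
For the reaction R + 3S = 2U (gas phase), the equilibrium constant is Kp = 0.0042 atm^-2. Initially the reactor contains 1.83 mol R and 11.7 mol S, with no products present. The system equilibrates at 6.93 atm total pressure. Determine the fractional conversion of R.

Basis: 1.83 mol R initially; let X = conversion of R. Extent ξ = 1.83X.
At extent ξ: n_R = 1.83 − 1.83X; n_S = 11.7 − 5.49X; n_U = 3.66X.
Summing: n_T = 13.5 − 3.66X.
With p_i = (n_i/n_T)P, Kp = p_U^2 / (p_R p_S^3).
This yields a degree-4 equation in X; solving on (0,1), X = 0.339.

X = 0.339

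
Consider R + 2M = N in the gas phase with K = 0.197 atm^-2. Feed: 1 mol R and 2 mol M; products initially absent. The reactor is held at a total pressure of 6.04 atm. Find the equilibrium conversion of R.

X = 0.592

Basis: 1 mol R initially; let X = conversion of R. Extent ξ = X.
Moles: n_R = 1 − X; n_M = 2 − 2X; n_N = X.
Summing: n_T = 3 − 2X.
With p_i = (n_i/n_T)P, K = p_N / (p_R p_M^2).
This yields a degree-3 equation in X; solving on (0,1), X = 0.592.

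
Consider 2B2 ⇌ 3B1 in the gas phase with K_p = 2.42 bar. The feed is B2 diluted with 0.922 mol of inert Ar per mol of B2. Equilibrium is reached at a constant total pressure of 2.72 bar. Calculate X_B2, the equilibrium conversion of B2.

X = 0.514

Take 1 mol B2 as basis and let X be its fractional conversion, so ξ = 0.5X.
Mole table: n_B2 = 1 − X; n_B1 = 1.5X; n_I = 0.922 (inert).
Total moles n_T = 1.92 + 0.5X.
With p_i = (n_i/n_T)P, K_p = p_B1^3 / (p_B2^2).
This yields a degree-3 equation in X; solving on (0,1), X = 0.514.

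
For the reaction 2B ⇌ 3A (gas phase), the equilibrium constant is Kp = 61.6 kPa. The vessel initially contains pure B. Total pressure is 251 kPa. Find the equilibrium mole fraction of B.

y_B = 0.570

Take 1 mol B as basis and let X be its fractional conversion, so ξ = 0.5X.
At extent ξ: n_B = 1 − X; n_A = 1.5X.
Summing: n_T = 1 + 0.5X.
y_i = n_i/n_T, p_i = y_i·P. Kp = p_A^3 / (p_B^2).
Substituting and setting equal to 61.6 kPa gives a polynomial in X; the root in (0,1) is X = 0.335.
Then n_B = 0.665, n_T = 1.17, so y_B = 0.570.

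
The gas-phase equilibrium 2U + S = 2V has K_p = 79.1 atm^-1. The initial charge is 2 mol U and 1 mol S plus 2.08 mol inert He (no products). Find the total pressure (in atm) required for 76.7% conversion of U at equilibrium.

Take 2 mol U as basis and let X be its fractional conversion, so ξ = X.
Moles: n_U = 2 − 2X; n_S = 1 − X; n_V = 2X; n_I = 2.08 (inert).
Summing: n_T = 5.08 − X.
K_p = p_V^2 / (p_U^2 p_S) with p_i = (n_i/n_T)·P.
At X = 0.767: the mole-fraction product g(X) = Π y_i^ν_i = 200.6. Since K_p = g(X)·P^{-1}, P = (g/K_p)^(1/1) = (200.6/79.1)^(1/1) = 2.54 atm.

P = 2.54 atm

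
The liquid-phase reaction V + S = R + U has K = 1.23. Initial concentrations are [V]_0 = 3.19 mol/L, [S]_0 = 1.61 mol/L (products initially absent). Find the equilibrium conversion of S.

Let X = conversion of S; extent ξ = 1.61·X mol/L.
Concentrations: [V] = 3.19 − 1.61X; [S] = 1.61 − 1.61X; [R] = 1.61X; [U] = 1.61X.
K = [R] [U] / ([V] [S]).
Setting equal to 1.23 and solving for X on (0,1) gives X = 0.695.

X = 0.695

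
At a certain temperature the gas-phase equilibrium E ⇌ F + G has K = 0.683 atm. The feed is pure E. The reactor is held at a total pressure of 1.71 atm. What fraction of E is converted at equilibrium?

Basis: 1 mol E initially; let X = conversion of E. Extent ξ = X.
Moles: n_E = 1 − X; n_F = X; n_G = X.
n_T = Σnᵢ = 1 + X.
y_i = n_i/n_T, p_i = y_i·P. K = p_F p_G / (p_E).
Equating to 0.683 atm and solving on 0 < X < 1: X = 0.534.

X = 0.534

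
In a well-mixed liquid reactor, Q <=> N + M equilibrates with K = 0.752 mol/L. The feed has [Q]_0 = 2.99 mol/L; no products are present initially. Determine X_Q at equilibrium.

Let X = conversion of Q; extent ξ = 2.99·X mol/L.
Concentrations: [Q] = 2.99 − 2.99X; [N] = 2.99X; [M] = 2.99X.
K = [N] [M] / ([Q]).
Equating to 0.752 mol/L: the physical root is X = 0.391.

X = 0.391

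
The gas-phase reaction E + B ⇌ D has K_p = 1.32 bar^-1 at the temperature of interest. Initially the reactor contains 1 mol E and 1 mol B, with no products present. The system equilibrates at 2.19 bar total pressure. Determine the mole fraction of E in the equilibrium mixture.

Let X = conversion of E (basis 1 mol E); extent of reaction ξ = X.
Mole table: n_E = 1 − X; n_B = 1 − X; n_D = X.
Summing: n_T = 2 − X.
y_i = n_i/n_T, p_i = y_i·P. K_p = p_D / (p_E p_B).
Substituting and setting equal to 1.32 bar^-1 gives a polynomial in X; the root in (0,1) is X = 0.493.
Then n_E = 0.507, n_T = 1.51, so y_E = 0.336.

y_E = 0.336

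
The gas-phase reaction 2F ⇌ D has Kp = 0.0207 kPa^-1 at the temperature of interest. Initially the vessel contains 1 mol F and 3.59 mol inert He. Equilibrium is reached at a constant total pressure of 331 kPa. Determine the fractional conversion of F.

Let X = conversion of F (basis 1 mol F); extent of reaction ξ = 0.5X.
At extent ξ: n_F = 1 − X; n_D = 0.5X; n_I = 3.59 (inert).
n_T = Σnᵢ = 4.59 − 0.5X.
With p_i = (n_i/n_T)P, Kp = p_D / (p_F^2).
Substituting and setting equal to 0.0207 kPa^-1 gives a polynomial in X; the root in (0,1) is X = 0.575.

X = 0.575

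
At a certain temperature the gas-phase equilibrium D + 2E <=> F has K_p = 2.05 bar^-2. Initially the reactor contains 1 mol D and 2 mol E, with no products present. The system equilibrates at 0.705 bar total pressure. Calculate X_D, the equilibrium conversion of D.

X = 0.265

Let X = conversion of D (basis 1 mol D); extent of reaction ξ = X.
At extent ξ: n_D = 1 − X; n_E = 2 − 2X; n_F = X.
Total moles n_T = 3 − 2X.
With p_i = (n_i/n_T)P, K_p = p_F / (p_D p_E^2).
Equating to 2.05 bar^-2 and solving on 0 < X < 1: X = 0.265.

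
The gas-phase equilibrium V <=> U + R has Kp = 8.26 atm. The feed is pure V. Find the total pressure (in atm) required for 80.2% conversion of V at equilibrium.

Let X = conversion of V (basis 1 mol V); extent of reaction ξ = X.
Moles: n_V = 1 − X; n_U = X; n_R = X.
n_T = Σnᵢ = 1 + X.
Kp = p_U p_R / (p_V) with p_i = (n_i/n_T)·P.
At X = 0.802: the mole-fraction product g(X) = Π y_i^ν_i = 1.803. Since Kp = g(X)·P^{1}, P = (Kp/g)^(1/1) = (8.26/1.803)^(1/1) = 4.58 atm.

P = 4.58 atm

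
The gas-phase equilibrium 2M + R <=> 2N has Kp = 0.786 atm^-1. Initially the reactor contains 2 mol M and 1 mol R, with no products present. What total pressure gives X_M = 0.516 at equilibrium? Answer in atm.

P = 7.42 atm

Let X = conversion of M (basis 2 mol M); extent of reaction ξ = X.
Mole table: n_M = 2 − 2X; n_R = 1 − X; n_N = 2X.
n_T = Σnᵢ = 3 − X.
Kp = p_N^2 / (p_M^2 p_R) with p_i = (n_i/n_T)·P.
At X = 0.516: the mole-fraction product g(X) = Π y_i^ν_i = 5.833. Since Kp = g(X)·P^{-1}, P = (g/Kp)^(1/1) = (5.833/0.786)^(1/1) = 7.42 atm.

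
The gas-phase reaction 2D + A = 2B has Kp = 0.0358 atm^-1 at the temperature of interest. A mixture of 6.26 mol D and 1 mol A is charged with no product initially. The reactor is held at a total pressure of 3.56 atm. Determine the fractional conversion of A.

Basis: 1 mol A initially; let X = conversion of A. Extent ξ = X.
Species balance: n_D = 6.26 − 2X; n_A = 1 − X; n_B = 2X.
Summing: n_T = 7.26 − X.
With p_i = (n_i/n_T)P, Kp = p_B^2 / (p_D^2 p_A).
This yields a degree-3 equation in X; solving on (0,1), X = 0.315.

X = 0.315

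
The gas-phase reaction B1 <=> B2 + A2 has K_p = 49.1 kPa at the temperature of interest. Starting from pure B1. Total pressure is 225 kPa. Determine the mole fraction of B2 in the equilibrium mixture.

Basis: 1 mol B1 initially; let X = conversion of B1. Extent ξ = X.
Mole table: n_B1 = 1 − X; n_B2 = X; n_A2 = X.
Summing: n_T = 1 + X.
y_i = n_i/n_T, p_i = y_i·P. K_p = p_B2 p_A2 / (p_B1).
Substituting and setting equal to 49.1 kPa gives a polynomial in X; the root in (0,1) is X = 0.423.
Then n_B2 = 0.423, n_T = 1.42, so y_B2 = 0.297.

y_B2 = 0.297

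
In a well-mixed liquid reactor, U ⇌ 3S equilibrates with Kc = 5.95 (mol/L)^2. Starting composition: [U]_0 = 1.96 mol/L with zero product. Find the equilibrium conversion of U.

X = 0.336

Let X = conversion of U; extent ξ = 1.96·X mol/L.
Concentrations: [U] = 1.96 − 1.96X; [S] = 5.88X.
Kc = [S]^3 / ([U]).
Setting equal to 5.95 and solving for X on (0,1) gives X = 0.336.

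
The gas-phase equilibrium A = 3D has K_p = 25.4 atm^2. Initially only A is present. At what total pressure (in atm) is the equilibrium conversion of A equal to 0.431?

Let X = conversion of A (basis 1 mol A); extent of reaction ξ = X.
Mole table: n_A = 1 − X; n_D = 3X.
Summing: n_T = 1 + 2X.
K_p = p_D^3 / (p_A) with p_i = (n_i/n_T)·P.
At X = 0.431: the mole-fraction product g(X) = Π y_i^ν_i = 1.096. Since K_p = g(X)·P^{2}, P = (K_p/g)^(1/2) = (25.4/1.096)^(1/2) = 4.81 atm.

P = 4.81 atm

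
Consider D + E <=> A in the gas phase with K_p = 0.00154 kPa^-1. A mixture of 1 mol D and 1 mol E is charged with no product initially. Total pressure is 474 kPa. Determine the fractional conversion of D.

X = 0.240

Take 1 mol D as basis and let X be its fractional conversion, so ξ = X.
At extent ξ: n_D = 1 − X; n_E = 1 − X; n_A = X.
n_T = Σnᵢ = 2 − X.
Mole fractions y_i = n_i/n_T; K_p = p_A / (p_D p_E) with p_i = y_i·P.
Substituting and setting equal to 0.00154 kPa^-1 gives a polynomial in X; the root in (0,1) is X = 0.240.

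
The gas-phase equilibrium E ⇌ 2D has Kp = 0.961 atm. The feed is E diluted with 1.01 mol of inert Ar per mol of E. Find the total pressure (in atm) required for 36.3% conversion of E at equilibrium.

P = 2.76 atm

Let X = conversion of E (basis 1 mol E); extent of reaction ξ = X.
At extent ξ: n_E = 1 − X; n_D = 2X; n_I = 1.01 (inert).
n_T = Σnᵢ = 2.01 + X.
Kp = p_D^2 / (p_E) with p_i = (n_i/n_T)·P.
At X = 0.363: the mole-fraction product g(X) = Π y_i^ν_i = 0.3487. Since Kp = g(X)·P^{1}, P = (Kp/g)^(1/1) = (0.961/0.3487)^(1/1) = 2.76 atm.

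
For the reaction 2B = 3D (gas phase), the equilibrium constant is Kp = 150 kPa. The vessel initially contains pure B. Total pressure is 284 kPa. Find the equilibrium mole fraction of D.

y_D = 0.505

Let X = conversion of B (basis 1 mol B); extent of reaction ξ = 0.5X.
Mole table: n_B = 1 − X; n_D = 1.5X.
n_T = Σnᵢ = 1 + 0.5X.
y_i = n_i/n_T, p_i = y_i·P. Kp = p_D^3 / (p_B^2).
Substituting and setting equal to 150 kPa gives a polynomial in X; the root in (0,1) is X = 0.405.
Then n_D = 0.608, n_T = 1.2, so y_D = 0.505.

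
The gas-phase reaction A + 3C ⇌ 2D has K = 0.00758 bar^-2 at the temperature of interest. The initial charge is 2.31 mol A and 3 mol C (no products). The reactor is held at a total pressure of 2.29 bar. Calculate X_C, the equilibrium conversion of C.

Basis: 3 mol C initially; let X = conversion of C. Extent ξ = X.
Moles: n_A = 2.31 − X; n_C = 3 − 3X; n_D = 2X.
Summing: n_T = 5.31 − 2X.
Mole fractions y_i = n_i/n_T; K = p_D^2 / (p_A p_C^3) with p_i = y_i·P.
Equating to 0.00758 bar^-2 and solving on 0 < X < 1: X = 0.124.

X = 0.124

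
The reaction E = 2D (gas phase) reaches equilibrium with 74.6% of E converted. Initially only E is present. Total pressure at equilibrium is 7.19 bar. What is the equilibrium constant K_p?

Let X = conversion of E (basis 1 mol E); extent of reaction ξ = X.
At extent ξ: n_E = 1 − X; n_D = 2X.
Summing: n_T = 1 + X.
At X = 0.746: n_E = 0.254, n_D = 1.49, n_T = 1.75.
p_i = (n_i/n_T)·P. K_p = p_D^2 / (p_E) = 36.1 bar.

K_p = 36.1 bar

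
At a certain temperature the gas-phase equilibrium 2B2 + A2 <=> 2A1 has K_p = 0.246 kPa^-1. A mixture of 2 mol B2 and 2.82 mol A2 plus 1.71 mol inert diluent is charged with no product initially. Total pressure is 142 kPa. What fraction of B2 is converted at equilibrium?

X = 0.779

Let X = conversion of B2 (basis 2 mol B2); extent of reaction ξ = X.
Moles: n_B2 = 2 − 2X; n_A2 = 2.82 − X; n_A1 = 2X; n_I = 1.71 (inert).
n_T = Σnᵢ = 6.53 − X.
With p_i = (n_i/n_T)P, K_p = p_A1^2 / (p_B2^2 p_A2).
This yields a degree-3 equation in X; solving on (0,1), X = 0.779.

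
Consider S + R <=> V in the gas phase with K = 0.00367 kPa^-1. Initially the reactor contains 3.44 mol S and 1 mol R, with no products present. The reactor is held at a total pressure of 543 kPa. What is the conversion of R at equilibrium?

Basis: 1 mol R initially; let X = conversion of R. Extent ξ = X.
Mole table: n_S = 3.44 − X; n_R = 1 − X; n_V = X.
n_T = Σnᵢ = 4.44 − X.
y_i = n_i/n_T, p_i = y_i·P. K = p_V / (p_S p_R).
This yields a degree-2 equation in X; solving on (0,1), X = 0.596.

X = 0.596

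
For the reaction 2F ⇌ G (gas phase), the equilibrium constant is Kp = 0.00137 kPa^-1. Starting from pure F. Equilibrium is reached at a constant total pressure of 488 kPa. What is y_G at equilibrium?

y_G = 0.314

Basis: 1 mol F initially; let X = conversion of F. Extent ξ = 0.5X.
Mole table: n_F = 1 − X; n_G = 0.5X.
Total moles n_T = 1 − 0.5X.
y_i = n_i/n_T, p_i = y_i·P. Kp = p_G / (p_F^2).
Substituting and setting equal to 0.00137 kPa^-1 gives a polynomial in X; the root in (0,1) is X = 0.478.
Then n_G = 0.239, n_T = 0.761, so y_G = 0.314.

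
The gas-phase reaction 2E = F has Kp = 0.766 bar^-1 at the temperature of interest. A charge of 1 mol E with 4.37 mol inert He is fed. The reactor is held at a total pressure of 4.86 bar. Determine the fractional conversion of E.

X = 0.445

Basis: 1 mol E initially; let X = conversion of E. Extent ξ = 0.5X.
At extent ξ: n_E = 1 − X; n_F = 0.5X; n_I = 4.37 (inert).
Summing: n_T = 5.37 − 0.5X.
y_i = n_i/n_T, p_i = y_i·P. Kp = p_F / (p_E^2).
Setting this equal to 0.766 bar^-1 and taking the physical root (0 < X < 1) gives X = 0.445.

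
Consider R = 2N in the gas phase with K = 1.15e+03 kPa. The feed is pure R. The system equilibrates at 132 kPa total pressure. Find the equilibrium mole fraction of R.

Take 1 mol R as basis and let X be its fractional conversion, so ξ = X.
Species balance: n_R = 1 − X; n_N = 2X.
n_T = Σnᵢ = 1 + X.
With p_i = (n_i/n_T)P, K = p_N^2 / (p_R).
Substituting and setting equal to 1.15e+03 kPa gives a polynomial in X; the root in (0,1) is X = 0.828.
Then n_R = 0.172, n_T = 1.83, so y_R = 0.094.

y_R = 0.094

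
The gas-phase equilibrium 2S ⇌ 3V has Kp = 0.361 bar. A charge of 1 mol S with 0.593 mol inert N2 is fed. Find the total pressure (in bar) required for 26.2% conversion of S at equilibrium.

P = 5.58 bar

Basis: 1 mol S initially; let X = conversion of S. Extent ξ = 0.5X.
Species balance: n_S = 1 − X; n_V = 1.5X; n_I = 0.593 (inert).
Summing: n_T = 1.59 + 0.5X.
Kp = p_V^3 / (p_S^2) with p_i = (n_i/n_T)·P.
At X = 0.262: the mole-fraction product g(X) = Π y_i^ν_i = 0.06464. Since Kp = g(X)·P^{1}, P = (Kp/g)^(1/1) = (0.361/0.06464)^(1/1) = 5.58 bar.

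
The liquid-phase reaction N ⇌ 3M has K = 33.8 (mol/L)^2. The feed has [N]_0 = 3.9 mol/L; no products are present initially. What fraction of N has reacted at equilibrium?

X = 0.372

Let X = conversion of N; extent ξ = 3.9·X mol/L.
Concentrations: [N] = 3.9 − 3.9X; [M] = 11.7X.
K = [M]^3 / ([N]).
Equating to 33.8 (mol/L)^2: the physical root is X = 0.372.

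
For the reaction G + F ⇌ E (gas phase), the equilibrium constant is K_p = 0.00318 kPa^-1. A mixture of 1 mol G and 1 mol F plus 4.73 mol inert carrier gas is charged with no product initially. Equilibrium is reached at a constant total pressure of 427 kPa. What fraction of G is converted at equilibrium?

Take 1 mol G as basis and let X be its fractional conversion, so ξ = X.
At extent ξ: n_G = 1 − X; n_F = 1 − X; n_E = X; n_I = 4.73 (inert).
Total moles n_T = 6.73 − X.
y_i = n_i/n_T, p_i = y_i·P. K_p = p_E / (p_G p_F).
Substituting and setting equal to 0.00318 kPa^-1 gives a polynomial in X; the root in (0,1) is X = 0.149.

X = 0.149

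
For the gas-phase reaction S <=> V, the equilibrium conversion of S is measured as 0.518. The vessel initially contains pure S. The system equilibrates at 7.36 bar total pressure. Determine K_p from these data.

K_p = 1.07

Basis: 1 mol S initially; let X = conversion of S. Extent ξ = X.
At extent ξ: n_S = 1 − X; n_V = X.
Since Δν = 0, n_T = 1 throughout.
At X = 0.518: n_S = 0.482, n_V = 0.518, n_T = 1.
p_i = (n_i/n_T)·P. K_p = p_V / (p_S) = 1.07.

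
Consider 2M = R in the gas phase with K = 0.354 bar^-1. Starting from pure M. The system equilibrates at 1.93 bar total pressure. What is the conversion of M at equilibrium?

X = 0.482

Let X = conversion of M (basis 1 mol M); extent of reaction ξ = 0.5X.
Moles: n_M = 1 − X; n_R = 0.5X.
Summing: n_T = 1 − 0.5X.
y_i = n_i/n_T, p_i = y_i·P. K = p_R / (p_M^2).
Equating to 0.354 bar^-1 and solving on 0 < X < 1: X = 0.482.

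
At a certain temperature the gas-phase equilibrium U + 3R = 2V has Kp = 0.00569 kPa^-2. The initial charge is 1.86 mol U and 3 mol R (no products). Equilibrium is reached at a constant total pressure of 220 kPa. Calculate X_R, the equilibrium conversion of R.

Take 3 mol R as basis and let X be its fractional conversion, so ξ = X.
Moles: n_U = 1.86 − X; n_R = 3 − 3X; n_V = 2X.
n_T = Σnᵢ = 4.86 − 2X.
Mole fractions y_i = n_i/n_T; Kp = p_V^2 / (p_U p_R^3) with p_i = y_i·P.
Substituting and setting equal to 0.00569 kPa^-2 gives a polynomial in X; the root in (0,1) is X = 0.844.

X = 0.844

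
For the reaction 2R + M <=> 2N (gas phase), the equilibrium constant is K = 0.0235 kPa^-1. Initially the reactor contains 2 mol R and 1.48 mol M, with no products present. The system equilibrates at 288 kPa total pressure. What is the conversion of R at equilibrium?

X = 0.591

Take 2 mol R as basis and let X be its fractional conversion, so ξ = X.
Moles: n_R = 2 − 2X; n_M = 1.48 − X; n_N = 2X.
n_T = Σnᵢ = 3.48 − X.
With p_i = (n_i/n_T)P, K = p_N^2 / (p_R^2 p_M).
Substituting and setting equal to 0.0235 kPa^-1 gives a polynomial in X; the root in (0,1) is X = 0.591.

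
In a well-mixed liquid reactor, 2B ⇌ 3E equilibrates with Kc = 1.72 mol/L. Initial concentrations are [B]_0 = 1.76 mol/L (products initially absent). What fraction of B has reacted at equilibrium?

X = 0.446

Let X = conversion of B; extent ξ = 1.76X/2 mol/L.
Concentrations: [B] = 1.76 − 1.76X; [E] = 2.64X.
Kc = [E]^3 / ([B]^2).
Equating to 1.72 mol/L: the physical root is X = 0.446.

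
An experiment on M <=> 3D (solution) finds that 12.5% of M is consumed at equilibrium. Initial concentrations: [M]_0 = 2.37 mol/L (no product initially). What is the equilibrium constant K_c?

K_c = 0.339 (mol/L)^2

Let X = conversion of M.
Concentrations: [M] = 2.37 − 2.37X; [D] = 7.11X.
At X = 0.125: [M] = 2.07, [D] = 0.889.
K_c = [D]^3 / ([M]) = 0.339 (mol/L)^2.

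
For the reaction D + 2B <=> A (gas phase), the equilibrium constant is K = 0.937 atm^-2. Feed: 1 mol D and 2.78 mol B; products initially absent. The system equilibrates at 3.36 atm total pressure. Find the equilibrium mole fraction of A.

y_A = 0.340

Let X = conversion of D (basis 1 mol D); extent of reaction ξ = X.
Moles: n_D = 1 − X; n_B = 2.78 − 2X; n_A = X.
Total moles n_T = 3.78 − 2X.
With p_i = (n_i/n_T)P, K = p_A / (p_D p_B^2).
Substituting and setting equal to 0.937 atm^-2 gives a polynomial in X; the root in (0,1) is X = 0.765.
Then n_A = 0.765, n_T = 2.25, so y_A = 0.340.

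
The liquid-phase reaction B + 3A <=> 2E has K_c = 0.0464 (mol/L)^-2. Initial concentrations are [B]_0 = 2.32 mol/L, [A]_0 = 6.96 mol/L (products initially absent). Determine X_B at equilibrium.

X = 0.427

Let X = conversion of B; extent ξ = 2.32·X mol/L.
Concentrations: [B] = 2.32 − 2.32X; [A] = 6.96 − 6.96X; [E] = 4.64X.
K_c = [E]^2 / ([B] [A]^3).
Setting equal to 0.0464 and solving for X on (0,1) gives X = 0.427.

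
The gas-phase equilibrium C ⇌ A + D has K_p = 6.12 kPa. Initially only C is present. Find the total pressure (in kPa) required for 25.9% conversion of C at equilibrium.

P = 85.1 kPa

Take 1 mol C as basis and let X be its fractional conversion, so ξ = X.
Species balance: n_C = 1 − X; n_A = X; n_D = X.
Summing: n_T = 1 + X.
K_p = p_A p_D / (p_C) with p_i = (n_i/n_T)·P.
At X = 0.259: the mole-fraction product g(X) = Π y_i^ν_i = 0.0719. Since K_p = g(X)·P^{1}, P = (K_p/g)^(1/1) = (6.12/0.0719)^(1/1) = 85.1 kPa.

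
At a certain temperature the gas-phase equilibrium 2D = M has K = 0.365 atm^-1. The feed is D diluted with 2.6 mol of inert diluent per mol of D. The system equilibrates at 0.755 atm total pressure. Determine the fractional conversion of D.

Basis: 1 mol D initially; let X = conversion of D. Extent ξ = 0.5X.
Mole table: n_D = 1 − X; n_M = 0.5X; n_I = 2.6 (inert).
Total moles n_T = 3.6 − 0.5X.
y_i = n_i/n_T, p_i = y_i·P. K = p_M / (p_D^2).
Substituting and setting equal to 0.365 atm^-1 gives a polynomial in X; the root in (0,1) is X = 0.120.

X = 0.120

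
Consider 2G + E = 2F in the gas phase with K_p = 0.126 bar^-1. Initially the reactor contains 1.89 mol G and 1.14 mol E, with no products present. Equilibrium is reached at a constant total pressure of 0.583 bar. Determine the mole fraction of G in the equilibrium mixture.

y_G = 0.562

Basis: 1.89 mol G initially; let X = conversion of G. Extent ξ = 0.945X.
Mole table: n_G = 1.89 − 1.89X; n_E = 1.14 − 0.945X; n_F = 1.89X.
Summing: n_T = 3.03 − 0.945X.
y_i = n_i/n_T, p_i = y_i·P. K_p = p_F^2 / (p_G^2 p_E).
This yields a degree-3 equation in X; solving on (0,1), X = 0.138.
Then n_G = 1.63, n_T = 2.9, so y_G = 0.562.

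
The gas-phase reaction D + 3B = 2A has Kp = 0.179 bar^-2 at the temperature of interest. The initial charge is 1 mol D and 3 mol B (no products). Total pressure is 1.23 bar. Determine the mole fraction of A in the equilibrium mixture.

Basis: 1 mol D initially; let X = conversion of D. Extent ξ = X.
At extent ξ: n_D = 1 − X; n_B = 3 − 3X; n_A = 2X.
n_T = Σnᵢ = 4 − 2X.
y_i = n_i/n_T, p_i = y_i·P. Kp = p_A^2 / (p_D p_B^3).
Setting this equal to 0.179 bar^-2 and taking the physical root (0 < X < 1) gives X = 0.228.
Then n_A = 0.455, n_T = 3.54, so y_A = 0.128.

y_A = 0.128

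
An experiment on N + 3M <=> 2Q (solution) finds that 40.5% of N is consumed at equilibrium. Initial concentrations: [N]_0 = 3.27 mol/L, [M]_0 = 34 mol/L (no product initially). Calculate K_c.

K_c = 0.000133 (mol/L)^-2

Let X = conversion of N.
Concentrations: [N] = 3.27 − 3.27X; [M] = 34 − 9.81X; [Q] = 6.54X.
At X = 0.405: [N] = 1.95, [M] = 30, [Q] = 2.65.
K_c = [Q]^2 / ([N] [M]^3) = 0.000133 (mol/L)^-2.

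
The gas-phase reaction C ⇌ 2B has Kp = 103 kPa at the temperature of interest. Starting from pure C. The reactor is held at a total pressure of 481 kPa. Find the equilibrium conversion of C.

Take 1 mol C as basis and let X be its fractional conversion, so ξ = X.
Species balance: n_C = 1 − X; n_B = 2X.
Summing: n_T = 1 + X.
With p_i = (n_i/n_T)P, Kp = p_B^2 / (p_C).
Setting this equal to 103 kPa and taking the physical root (0 < X < 1) gives X = 0.225.

X = 0.225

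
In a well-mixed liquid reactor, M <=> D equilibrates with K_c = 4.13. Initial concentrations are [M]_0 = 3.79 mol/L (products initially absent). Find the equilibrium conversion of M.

X = 0.805

Let X = conversion of M; extent ξ = 3.79·X mol/L.
Concentrations: [M] = 3.79 − 3.79X; [D] = 3.79X.
K_c = [D] / ([M]).
This equals 4.13 at X = 0.805 (the root in 0 < X < 1).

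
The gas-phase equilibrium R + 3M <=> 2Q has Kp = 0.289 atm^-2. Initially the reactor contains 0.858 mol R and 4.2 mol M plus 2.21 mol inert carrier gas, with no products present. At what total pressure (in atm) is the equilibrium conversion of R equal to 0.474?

P = 2.83 atm

Let X = conversion of R (basis 0.858 mol R); extent of reaction ξ = 0.858X.
Mole table: n_R = 0.858 − 0.858X; n_M = 4.2 − 2.57X; n_Q = 1.72X; n_I = 2.21 (inert).
Summing: n_T = 7.27 − 1.72X.
Kp = p_Q^2 / (p_R p_M^3) with p_i = (n_i/n_T)·P.
At X = 0.474: the mole-fraction product g(X) = Π y_i^ν_i = 2.308. Since Kp = g(X)·P^{-2}, P = (g/Kp)^(1/2) = (2.308/0.289)^(1/2) = 2.83 atm.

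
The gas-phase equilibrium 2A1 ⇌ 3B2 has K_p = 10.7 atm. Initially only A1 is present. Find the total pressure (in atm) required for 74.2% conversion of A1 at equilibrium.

Basis: 1 mol A1 initially; let X = conversion of A1. Extent ξ = 0.5X.
Mole table: n_A1 = 1 − X; n_B2 = 1.5X.
Total moles n_T = 1 + 0.5X.
K_p = p_B2^3 / (p_A1^2) with p_i = (n_i/n_T)·P.
At X = 0.742: the mole-fraction product g(X) = Π y_i^ν_i = 15.11. Since K_p = g(X)·P^{1}, P = (K_p/g)^(1/1) = (10.7/15.11)^(1/1) = 0.708 atm.

P = 0.708 atm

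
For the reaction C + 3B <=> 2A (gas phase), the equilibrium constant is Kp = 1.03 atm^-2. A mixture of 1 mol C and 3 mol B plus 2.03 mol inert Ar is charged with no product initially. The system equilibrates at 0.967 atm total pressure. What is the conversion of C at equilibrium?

Basis: 1 mol C initially; let X = conversion of C. Extent ξ = X.
Moles: n_C = 1 − X; n_B = 3 − 3X; n_A = 2X; n_I = 2.03 (inert).
Total moles n_T = 6.03 − 2X.
With p_i = (n_i/n_T)P, Kp = p_A^2 / (p_C p_B^3).
This yields a degree-4 equation in X; solving on (0,1), X = 0.256.

X = 0.256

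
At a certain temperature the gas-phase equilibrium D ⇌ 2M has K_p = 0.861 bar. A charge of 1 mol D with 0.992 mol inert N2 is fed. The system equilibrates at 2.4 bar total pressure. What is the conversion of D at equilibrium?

X = 0.366

Let X = conversion of D (basis 1 mol D); extent of reaction ξ = X.
Species balance: n_D = 1 − X; n_M = 2X; n_I = 0.992 (inert).
Total moles n_T = 1.99 + X.
y_i = n_i/n_T, p_i = y_i·P. K_p = p_M^2 / (p_D).
Equating to 0.861 bar and solving on 0 < X < 1: X = 0.366.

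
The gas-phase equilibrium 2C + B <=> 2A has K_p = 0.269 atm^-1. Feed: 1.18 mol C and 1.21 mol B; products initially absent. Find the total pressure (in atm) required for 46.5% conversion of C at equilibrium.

Let X = conversion of C (basis 1.18 mol C); extent of reaction ξ = 0.59X.
At extent ξ: n_C = 1.18 − 1.18X; n_B = 1.21 − 0.59X; n_A = 1.18X.
n_T = Σnᵢ = 2.39 − 0.59X.
K_p = p_A^2 / (p_C^2 p_B) with p_i = (n_i/n_T)·P.
At X = 0.465: the mole-fraction product g(X) = Π y_i^ν_i = 1.708. Since K_p = g(X)·P^{-1}, P = (g/K_p)^(1/1) = (1.708/0.269)^(1/1) = 6.35 atm.

P = 6.35 atm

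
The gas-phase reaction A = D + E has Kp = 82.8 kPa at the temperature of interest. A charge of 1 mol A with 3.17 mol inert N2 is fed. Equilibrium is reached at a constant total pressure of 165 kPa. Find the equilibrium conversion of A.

X = 0.764

Take 1 mol A as basis and let X be its fractional conversion, so ξ = X.
Mole table: n_A = 1 − X; n_D = X; n_E = X; n_I = 3.17 (inert).
Total moles n_T = 4.17 + X.
Mole fractions y_i = n_i/n_T; Kp = p_D p_E / (p_A) with p_i = y_i·P.
Substituting and setting equal to 82.8 kPa gives a polynomial in X; the root in (0,1) is X = 0.764.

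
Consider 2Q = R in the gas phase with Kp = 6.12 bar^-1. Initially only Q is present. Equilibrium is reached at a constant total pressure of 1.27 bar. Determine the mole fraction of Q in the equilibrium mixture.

Basis: 1 mol Q initially; let X = conversion of Q. Extent ξ = 0.5X.
At extent ξ: n_Q = 1 − X; n_R = 0.5X.
n_T = Σnᵢ = 1 − 0.5X.
y_i = n_i/n_T, p_i = y_i·P. Kp = p_R / (p_Q^2).
This yields a degree-2 equation in X; solving on (0,1), X = 0.823.
Then n_Q = 0.177, n_T = 0.588, so y_Q = 0.300.

y_Q = 0.300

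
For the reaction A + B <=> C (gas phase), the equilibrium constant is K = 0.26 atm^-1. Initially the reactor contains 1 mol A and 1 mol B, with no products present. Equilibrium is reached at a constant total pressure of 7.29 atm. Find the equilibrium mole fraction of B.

Let X = conversion of A (basis 1 mol A); extent of reaction ξ = X.
Species balance: n_A = 1 − X; n_B = 1 − X; n_C = X.
Total moles n_T = 2 − X.
Mole fractions y_i = n_i/n_T; K = p_C / (p_A p_B) with p_i = y_i·P.
Setting this equal to 0.26 atm^-1 and taking the physical root (0 < X < 1) gives X = 0.412.
Then n_B = 0.588, n_T = 1.59, so y_B = 0.370.

y_B = 0.370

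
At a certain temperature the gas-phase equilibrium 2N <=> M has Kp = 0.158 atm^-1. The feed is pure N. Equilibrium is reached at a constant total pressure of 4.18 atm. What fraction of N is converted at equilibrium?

X = 0.476

Take 1 mol N as basis and let X be its fractional conversion, so ξ = 0.5X.
Species balance: n_N = 1 − X; n_M = 0.5X.
Summing: n_T = 1 − 0.5X.
y_i = n_i/n_T, p_i = y_i·P. Kp = p_M / (p_N^2).
Setting this equal to 0.158 atm^-1 and taking the physical root (0 < X < 1) gives X = 0.476.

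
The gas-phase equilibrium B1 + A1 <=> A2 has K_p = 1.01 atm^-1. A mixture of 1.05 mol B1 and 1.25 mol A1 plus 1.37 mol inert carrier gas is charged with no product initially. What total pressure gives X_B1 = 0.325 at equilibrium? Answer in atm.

Basis: 1.05 mol B1 initially; let X = conversion of B1. Extent ξ = 1.05X.
At extent ξ: n_B1 = 1.05 − 1.05X; n_A1 = 1.25 − 1.05X; n_A2 = 1.05X; n_I = 1.37 (inert).
Summing: n_T = 3.67 − 1.05X.
K_p = p_A2 / (p_B1 p_A1) with p_i = (n_i/n_T)·P.
At X = 0.325: the mole-fraction product g(X) = Π y_i^ν_i = 1.764. Since K_p = g(X)·P^{-1}, P = (g/K_p)^(1/1) = (1.764/1.01)^(1/1) = 1.75 atm.

P = 1.75 atm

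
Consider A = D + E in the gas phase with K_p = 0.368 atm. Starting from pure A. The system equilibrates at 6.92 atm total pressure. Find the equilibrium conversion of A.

X = 0.225

Basis: 1 mol A initially; let X = conversion of A. Extent ξ = X.
Mole table: n_A = 1 − X; n_D = X; n_E = X.
Summing: n_T = 1 + X.
Mole fractions y_i = n_i/n_T; K_p = p_D p_E / (p_A) with p_i = y_i·P.
Equating to 0.368 atm and solving on 0 < X < 1: X = 0.225.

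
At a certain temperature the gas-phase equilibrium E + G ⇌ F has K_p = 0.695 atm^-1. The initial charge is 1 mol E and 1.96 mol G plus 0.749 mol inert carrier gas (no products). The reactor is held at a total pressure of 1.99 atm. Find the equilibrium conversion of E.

Basis: 1 mol E initially; let X = conversion of E. Extent ξ = X.
Moles: n_E = 1 − X; n_G = 1.96 − X; n_F = X; n_I = 0.749 (inert).
Total moles n_T = 3.71 − X.
y_i = n_i/n_T, p_i = y_i·P. K_p = p_F / (p_E p_G).
Setting this equal to 0.695 atm^-1 and taking the physical root (0 < X < 1) gives X = 0.395.

X = 0.395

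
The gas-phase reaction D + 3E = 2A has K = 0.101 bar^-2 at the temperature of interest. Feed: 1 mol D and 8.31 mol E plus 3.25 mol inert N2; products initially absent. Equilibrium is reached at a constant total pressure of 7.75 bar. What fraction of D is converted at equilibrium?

Basis: 1 mol D initially; let X = conversion of D. Extent ξ = X.
Species balance: n_D = 1 − X; n_E = 8.31 − 3X; n_A = 2X; n_I = 3.25 (inert).
Total moles n_T = 12.6 − 2X.
Mole fractions y_i = n_i/n_T; K = p_A^2 / (p_D p_E^3) with p_i = y_i·P.
Equating to 0.101 bar^-2 and solving on 0 < X < 1: X = 0.776.

X = 0.776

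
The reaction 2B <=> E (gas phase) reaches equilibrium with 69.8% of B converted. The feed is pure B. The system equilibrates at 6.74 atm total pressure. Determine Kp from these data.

Kp = 0.37 atm^-1

Let X = conversion of B (basis 1 mol B); extent of reaction ξ = 0.5X.
Species balance: n_B = 1 − X; n_E = 0.5X.
Summing: n_T = 1 − 0.5X.
At X = 0.698: n_B = 0.302, n_E = 0.349, n_T = 0.651.
p_i = (n_i/n_T)·P. Kp = p_E / (p_B^2) = 0.37 atm^-1.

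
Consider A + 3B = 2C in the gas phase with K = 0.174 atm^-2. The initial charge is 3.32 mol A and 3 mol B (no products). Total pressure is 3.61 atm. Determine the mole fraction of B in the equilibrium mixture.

Take 3 mol B as basis and let X be its fractional conversion, so ξ = X.
At extent ξ: n_A = 3.32 − X; n_B = 3 − 3X; n_C = 2X.
Summing: n_T = 6.32 − 2X.
With p_i = (n_i/n_T)P, K = p_C^2 / (p_A p_B^3).
Substituting and setting equal to 0.174 atm^-2 gives a polynomial in X; the root in (0,1) is X = 0.472.
Then n_B = 1.59, n_T = 5.38, so y_B = 0.295.

y_B = 0.295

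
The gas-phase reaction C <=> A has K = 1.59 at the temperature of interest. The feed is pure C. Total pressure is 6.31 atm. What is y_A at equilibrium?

Take 1 mol C as basis and let X be its fractional conversion, so ξ = X.
Moles: n_C = 1 − X; n_A = X.
Since Δν = 0, n_T = 1 throughout.
With p_i = (n_i/n_T)P, K = p_A / (p_C).
This yields a degree-1 equation in X; solving on (0,1), X = 0.614.
Then n_A = 0.614, n_T = 1, so y_A = 0.614.

y_A = 0.614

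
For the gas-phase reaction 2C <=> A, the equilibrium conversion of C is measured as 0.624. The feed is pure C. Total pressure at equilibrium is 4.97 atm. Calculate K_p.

K_p = 0.305 atm^-1

Take 1 mol C as basis and let X be its fractional conversion, so ξ = 0.5X.
Moles: n_C = 1 − X; n_A = 0.5X.
Summing: n_T = 1 − 0.5X.
At X = 0.624: n_C = 0.376, n_A = 0.312, n_T = 0.688.
p_i = (n_i/n_T)·P. K_p = p_A / (p_C^2) = 0.305 atm^-1.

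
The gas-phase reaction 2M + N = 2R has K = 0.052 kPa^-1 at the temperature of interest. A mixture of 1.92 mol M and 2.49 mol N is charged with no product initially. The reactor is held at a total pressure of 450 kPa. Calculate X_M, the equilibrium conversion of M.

Let X = conversion of M (basis 1.92 mol M); extent of reaction ξ = 0.96X.
Species balance: n_M = 1.92 − 1.92X; n_N = 2.49 − 0.96X; n_R = 1.92X.
Total moles n_T = 4.41 − 0.96X.
Mole fractions y_i = n_i/n_T; K = p_R^2 / (p_M^2 p_N) with p_i = y_i·P.
Equating to 0.052 kPa^-1 and solving on 0 < X < 1: X = 0.770.

X = 0.770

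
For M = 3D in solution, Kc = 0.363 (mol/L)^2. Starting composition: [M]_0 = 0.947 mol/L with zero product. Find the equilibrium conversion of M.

X = 0.226

Let X = conversion of M; extent ξ = 0.947·X mol/L.
Concentrations: [M] = 0.947 − 0.947X; [D] = 2.84X.
Kc = [D]^3 / ([M]).
Setting equal to 0.363 and solving for X on (0,1) gives X = 0.226.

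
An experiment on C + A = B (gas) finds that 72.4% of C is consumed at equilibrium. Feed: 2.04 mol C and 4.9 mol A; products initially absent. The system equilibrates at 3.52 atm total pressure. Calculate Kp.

Basis: 2.04 mol C initially; let X = conversion of C. Extent ξ = 2.04X.
Moles: n_C = 2.04 − 2.04X; n_A = 4.9 − 2.04X; n_B = 2.04X.
Summing: n_T = 6.94 − 2.04X.
At X = 0.724: n_C = 0.563, n_A = 3.42, n_B = 1.48, n_T = 5.46.
p_i = (n_i/n_T)·P. Kp = p_B / (p_C p_A) = 1.19 atm^-1.

Kp = 1.19 atm^-1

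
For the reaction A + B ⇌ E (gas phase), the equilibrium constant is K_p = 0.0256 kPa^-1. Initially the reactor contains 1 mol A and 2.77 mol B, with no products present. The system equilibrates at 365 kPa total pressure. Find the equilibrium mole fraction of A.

Let X = conversion of A (basis 1 mol A); extent of reaction ξ = X.
Species balance: n_A = 1 − X; n_B = 2.77 − X; n_E = X.
Summing: n_T = 3.77 − X.
y_i = n_i/n_T, p_i = y_i·P. K_p = p_E / (p_A p_B).
This yields a degree-2 equation in X; solving on (0,1), X = 0.860.
Then n_A = 0.14, n_T = 2.91, so y_A = 0.048.

y_A = 0.048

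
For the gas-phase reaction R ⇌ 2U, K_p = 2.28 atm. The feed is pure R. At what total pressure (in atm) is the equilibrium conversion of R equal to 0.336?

Take 1 mol R as basis and let X be its fractional conversion, so ξ = X.
Species balance: n_R = 1 − X; n_U = 2X.
Total moles n_T = 1 + X.
K_p = p_U^2 / (p_R) with p_i = (n_i/n_T)·P.
At X = 0.336: the mole-fraction product g(X) = Π y_i^ν_i = 0.5091. Since K_p = g(X)·P^{1}, P = (K_p/g)^(1/1) = (2.28/0.5091)^(1/1) = 4.48 atm.

P = 4.48 atm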